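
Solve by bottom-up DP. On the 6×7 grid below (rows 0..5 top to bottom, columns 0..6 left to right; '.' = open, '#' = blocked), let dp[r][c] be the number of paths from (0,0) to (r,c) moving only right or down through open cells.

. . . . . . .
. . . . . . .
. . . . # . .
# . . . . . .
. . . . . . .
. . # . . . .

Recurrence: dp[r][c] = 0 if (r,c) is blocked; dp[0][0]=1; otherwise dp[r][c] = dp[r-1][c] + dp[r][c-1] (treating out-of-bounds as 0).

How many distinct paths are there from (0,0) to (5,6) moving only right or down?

r\c   0   1   2   3   4   5   6
  0   1   1   1   1   1   1   1
  1   1   2   3   4   5   6   7
  2   1   3   6  10   0   6  13
  3   0   3   9  19  19  25  38
  4   0   3  12  31  50  75 113
  5   0   3   0  31  81 156 269

269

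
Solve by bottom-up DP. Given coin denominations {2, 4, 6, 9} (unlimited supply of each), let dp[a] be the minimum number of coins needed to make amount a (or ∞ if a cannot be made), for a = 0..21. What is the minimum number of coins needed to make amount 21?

3

 a  0  1  2  3  4  5  6  7  8  9 10 11 12 13 14 15 16 17 18 19 20 21
dp  0  -  1  -  1  -  1  -  2  1  2  2  2  2  3  2  3  3  2  3  3  3
(- denotes ∞ / unreachable)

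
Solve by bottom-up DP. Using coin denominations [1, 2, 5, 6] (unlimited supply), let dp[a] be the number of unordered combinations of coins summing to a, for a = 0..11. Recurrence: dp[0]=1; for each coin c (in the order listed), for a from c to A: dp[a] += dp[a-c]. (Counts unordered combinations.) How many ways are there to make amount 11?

after  coin     0     1     2     3     4     5     6     7     8     9    10    11
          1     1     1     1     1     1     1     1     1     1     1     1     1
          2     1     1     2     2     3     3     4     4     5     5     6     6
          5     1     1     2     2     3     4     5     6     7     8    10    11
          6     1     1     2     2     3     4     6     7     9    10    13    15

15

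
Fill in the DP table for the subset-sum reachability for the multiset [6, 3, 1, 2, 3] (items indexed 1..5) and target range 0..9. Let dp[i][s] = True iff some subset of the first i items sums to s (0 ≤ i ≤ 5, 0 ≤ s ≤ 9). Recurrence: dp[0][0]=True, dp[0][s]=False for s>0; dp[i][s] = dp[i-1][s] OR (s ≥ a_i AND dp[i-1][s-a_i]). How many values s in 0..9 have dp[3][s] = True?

7

i\s   0   1   2   3   4   5   6   7   8   9
  0   T   F   F   F   F   F   F   F   F   F
  1   T   F   F   F   F   F   T   F   F   F
  2   T   F   F   T   F   F   T   F   F   T
  3   T   T   F   T   T   F   T   T   F   T
  4   T   T   T   T   T   T   T   T   T   T
  5   T   T   T   T   T   T   T   T   T   T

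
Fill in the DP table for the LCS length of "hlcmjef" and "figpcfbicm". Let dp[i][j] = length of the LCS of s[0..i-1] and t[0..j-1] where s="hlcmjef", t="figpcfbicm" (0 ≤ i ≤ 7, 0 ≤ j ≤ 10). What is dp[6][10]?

2

   ''  f  i  g  p  c  f  b  i  c  m
''  0  0  0  0  0  0  0  0  0  0  0
 h  0  0  0  0  0  0  0  0  0  0  0
 l  0  0  0  0  0  0  0  0  0  0  0
 c  0  0  0  0  0  1  1  1  1  1  1
 m  0  0  0  0  0  1  1  1  1  1  2
 j  0  0  0  0  0  1  1  1  1  1  2
 e  0  0  0  0  0  1  1  1  1  1  2
 f  0  1  1  1  1  1  2  2  2  2  2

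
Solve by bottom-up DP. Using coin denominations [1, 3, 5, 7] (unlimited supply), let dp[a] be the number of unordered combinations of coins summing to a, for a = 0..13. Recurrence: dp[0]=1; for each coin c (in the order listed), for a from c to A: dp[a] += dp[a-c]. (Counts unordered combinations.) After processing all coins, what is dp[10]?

9

after  coin     0     1     2     3     4     5     6     7     8     9    10    11    12    13
          1     1     1     1     1     1     1     1     1     1     1     1     1     1     1
          3     1     1     1     2     2     2     3     3     3     4     4     4     5     5
          5     1     1     1     2     2     3     4     4     5     6     7     8     9    10
          7     1     1     1     2     2     3     4     5     6     7     9    10    12    14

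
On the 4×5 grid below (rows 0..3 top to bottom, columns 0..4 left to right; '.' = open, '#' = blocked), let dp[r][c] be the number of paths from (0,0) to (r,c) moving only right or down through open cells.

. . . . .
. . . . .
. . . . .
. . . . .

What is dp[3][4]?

35

r\c   0   1   2   3   4
  0   1   1   1   1   1
  1   1   2   3   4   5
  2   1   3   6  10  15
  3   1   4  10  20  35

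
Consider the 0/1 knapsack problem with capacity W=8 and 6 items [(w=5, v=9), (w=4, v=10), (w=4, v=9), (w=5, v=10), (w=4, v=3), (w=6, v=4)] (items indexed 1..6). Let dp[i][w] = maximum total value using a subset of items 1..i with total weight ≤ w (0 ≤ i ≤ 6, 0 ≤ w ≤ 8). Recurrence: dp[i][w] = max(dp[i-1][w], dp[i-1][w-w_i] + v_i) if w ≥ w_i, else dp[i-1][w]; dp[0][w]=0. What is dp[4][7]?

10

i\w   0   1   2   3   4   5   6   7   8
  0   0   0   0   0   0   0   0   0   0
  1   0   0   0   0   0   9   9   9   9
  2   0   0   0   0  10  10  10  10  10
  3   0   0   0   0  10  10  10  10  19
  4   0   0   0   0  10  10  10  10  19
  5   0   0   0   0  10  10  10  10  19
  6   0   0   0   0  10  10  10  10  19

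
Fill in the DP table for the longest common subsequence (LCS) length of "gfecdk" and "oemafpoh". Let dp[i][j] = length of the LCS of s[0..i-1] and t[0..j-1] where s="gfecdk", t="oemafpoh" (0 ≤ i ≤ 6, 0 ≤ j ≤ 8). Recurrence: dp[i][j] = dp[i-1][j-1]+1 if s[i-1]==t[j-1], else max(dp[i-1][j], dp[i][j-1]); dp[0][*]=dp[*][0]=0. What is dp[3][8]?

   ''  o  e  m  a  f  p  o  h
''  0  0  0  0  0  0  0  0  0
 g  0  0  0  0  0  0  0  0  0
 f  0  0  0  0  0  1  1  1  1
 e  0  0  1  1  1  1  1  1  1
 c  0  0  1  1  1  1  1  1  1
 d  0  0  1  1  1  1  1  1  1
 k  0  0  1  1  1  1  1  1  1

1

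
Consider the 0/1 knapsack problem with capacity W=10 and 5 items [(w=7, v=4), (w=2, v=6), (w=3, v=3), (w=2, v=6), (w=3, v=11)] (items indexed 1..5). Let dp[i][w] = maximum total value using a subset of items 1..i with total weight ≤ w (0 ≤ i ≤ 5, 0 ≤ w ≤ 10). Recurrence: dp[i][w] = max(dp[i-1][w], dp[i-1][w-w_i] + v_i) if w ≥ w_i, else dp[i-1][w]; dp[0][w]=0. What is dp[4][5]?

12

i\w   0   1   2   3   4   5   6   7   8   9  10
  0   0   0   0   0   0   0   0   0   0   0   0
  1   0   0   0   0   0   0   0   4   4   4   4
  2   0   0   6   6   6   6   6   6   6  10  10
  3   0   0   6   6   6   9   9   9   9  10  10
  4   0   0   6   6  12  12  12  15  15  15  15
  5   0   0   6  11  12  17  17  23  23  23  26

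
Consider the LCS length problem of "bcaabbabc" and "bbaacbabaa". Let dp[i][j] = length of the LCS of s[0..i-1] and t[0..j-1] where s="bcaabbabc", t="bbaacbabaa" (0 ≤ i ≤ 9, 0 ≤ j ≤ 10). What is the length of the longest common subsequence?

   ''  b  b  a  a  c  b  a  b  a  a
''  0  0  0  0  0  0  0  0  0  0  0
 b  0  1  1  1  1  1  1  1  1  1  1
 c  0  1  1  1  1  2  2  2  2  2  2
 a  0  1  1  2  2  2  2  3  3  3  3
 a  0  1  1  2  3  3  3  3  3  4  4
 b  0  1  2  2  3  3  4  4  4  4  4
 b  0  1  2  2  3  3  4  4  5  5  5
 a  0  1  2  3  3  3  4  5  5  6  6
 b  0  1  2  3  3  3  4  5  6  6  6
 c  0  1  2  3  3  4  4  5  6  6  6

6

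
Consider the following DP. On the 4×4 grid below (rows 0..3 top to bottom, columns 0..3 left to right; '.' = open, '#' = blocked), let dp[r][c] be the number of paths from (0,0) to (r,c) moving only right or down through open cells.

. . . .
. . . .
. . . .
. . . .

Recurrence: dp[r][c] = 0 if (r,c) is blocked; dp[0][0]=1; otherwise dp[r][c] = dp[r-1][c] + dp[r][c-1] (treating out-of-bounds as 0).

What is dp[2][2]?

r\c   0   1   2   3
  0   1   1   1   1
  1   1   2   3   4
  2   1   3   6  10
  3   1   4  10  20

6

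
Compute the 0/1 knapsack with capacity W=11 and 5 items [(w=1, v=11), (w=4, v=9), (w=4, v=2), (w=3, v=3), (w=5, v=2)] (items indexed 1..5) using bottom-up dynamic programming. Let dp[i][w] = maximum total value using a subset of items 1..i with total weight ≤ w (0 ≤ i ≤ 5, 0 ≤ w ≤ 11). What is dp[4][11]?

23

i\w   0   1   2   3   4   5   6   7   8   9  10  11
  0   0   0   0   0   0   0   0   0   0   0   0   0
  1   0  11  11  11  11  11  11  11  11  11  11  11
  2   0  11  11  11  11  20  20  20  20  20  20  20
  3   0  11  11  11  11  20  20  20  20  22  22  22
  4   0  11  11  11  14  20  20  20  23  23  23  23
  5   0  11  11  11  14  20  20  20  23  23  23  23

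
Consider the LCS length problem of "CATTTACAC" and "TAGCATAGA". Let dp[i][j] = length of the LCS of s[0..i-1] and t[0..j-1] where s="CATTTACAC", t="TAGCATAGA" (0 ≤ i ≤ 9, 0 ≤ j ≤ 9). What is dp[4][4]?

   ''  T  A  G  C  A  T  A  G  A
''  0  0  0  0  0  0  0  0  0  0
 C  0  0  0  0  1  1  1  1  1  1
 A  0  0  1  1  1  2  2  2  2  2
 T  0  1  1  1  1  2  3  3  3  3
 T  0  1  1  1  1  2  3  3  3  3
 T  0  1  1  1  1  2  3  3  3  3
 A  0  1  2  2  2  2  3  4  4  4
 C  0  1  2  2  3  3  3  4  4  4
 A  0  1  2  2  3  4  4  4  4  5
 C  0  1  2  2  3  4  4  4  4  5

1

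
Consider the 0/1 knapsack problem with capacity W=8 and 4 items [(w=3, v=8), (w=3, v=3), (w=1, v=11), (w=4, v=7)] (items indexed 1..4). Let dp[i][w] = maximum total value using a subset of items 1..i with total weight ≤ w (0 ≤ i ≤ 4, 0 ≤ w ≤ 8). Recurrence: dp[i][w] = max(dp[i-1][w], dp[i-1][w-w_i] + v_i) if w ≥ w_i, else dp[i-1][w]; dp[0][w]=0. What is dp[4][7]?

22

i\w   0   1   2   3   4   5   6   7   8
  0   0   0   0   0   0   0   0   0   0
  1   0   0   0   8   8   8   8   8   8
  2   0   0   0   8   8   8  11  11  11
  3   0  11  11  11  19  19  19  22  22
  4   0  11  11  11  19  19  19  22  26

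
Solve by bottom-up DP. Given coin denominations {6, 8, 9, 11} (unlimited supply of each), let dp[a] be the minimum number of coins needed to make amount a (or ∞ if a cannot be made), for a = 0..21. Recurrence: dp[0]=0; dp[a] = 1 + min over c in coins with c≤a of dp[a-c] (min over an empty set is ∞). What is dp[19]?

2

 a  0  1  2  3  4  5  6  7  8  9 10 11 12 13 14 15 16 17 18 19 20 21
dp  0  -  -  -  -  -  1  -  1  1  -  1  2  -  2  2  2  2  2  2  2  3
(- denotes ∞ / unreachable)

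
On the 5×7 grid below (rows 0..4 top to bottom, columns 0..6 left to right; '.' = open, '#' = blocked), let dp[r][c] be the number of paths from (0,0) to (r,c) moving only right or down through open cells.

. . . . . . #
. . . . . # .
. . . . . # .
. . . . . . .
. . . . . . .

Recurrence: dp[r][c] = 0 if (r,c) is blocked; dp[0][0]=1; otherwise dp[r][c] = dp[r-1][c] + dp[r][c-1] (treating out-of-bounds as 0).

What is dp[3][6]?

r\c   0   1   2   3   4   5   6
  0   1   1   1   1   1   1   0
  1   1   2   3   4   5   0   0
  2   1   3   6  10  15   0   0
  3   1   4  10  20  35  35  35
  4   1   5  15  35  70 105 140

35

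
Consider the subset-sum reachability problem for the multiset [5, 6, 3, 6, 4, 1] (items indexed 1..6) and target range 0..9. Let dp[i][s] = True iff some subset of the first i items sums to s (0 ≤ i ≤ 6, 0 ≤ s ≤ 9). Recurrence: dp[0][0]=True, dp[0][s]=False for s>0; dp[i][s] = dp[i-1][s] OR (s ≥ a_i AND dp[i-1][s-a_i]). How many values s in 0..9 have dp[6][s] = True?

9

i\s   0   1   2   3   4   5   6   7   8   9
  0   T   F   F   F   F   F   F   F   F   F
  1   T   F   F   F   F   T   F   F   F   F
  2   T   F   F   F   F   T   T   F   F   F
  3   T   F   F   T   F   T   T   F   T   T
  4   T   F   F   T   F   T   T   F   T   T
  5   T   F   F   T   T   T   T   T   T   T
  6   T   T   F   T   T   T   T   T   T   T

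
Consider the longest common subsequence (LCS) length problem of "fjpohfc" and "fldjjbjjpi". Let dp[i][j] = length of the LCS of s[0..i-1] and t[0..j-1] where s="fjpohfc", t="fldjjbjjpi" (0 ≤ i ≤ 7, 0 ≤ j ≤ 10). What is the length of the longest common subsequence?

3

   ''  f  l  d  j  j  b  j  j  p  i
''  0  0  0  0  0  0  0  0  0  0  0
 f  0  1  1  1  1  1  1  1  1  1  1
 j  0  1  1  1  2  2  2  2  2  2  2
 p  0  1  1  1  2  2  2  2  2  3  3
 o  0  1  1  1  2  2  2  2  2  3  3
 h  0  1  1  1  2  2  2  2  2  3  3
 f  0  1  1  1  2  2  2  2  2  3  3
 c  0  1  1  1  2  2  2  2  2  3  3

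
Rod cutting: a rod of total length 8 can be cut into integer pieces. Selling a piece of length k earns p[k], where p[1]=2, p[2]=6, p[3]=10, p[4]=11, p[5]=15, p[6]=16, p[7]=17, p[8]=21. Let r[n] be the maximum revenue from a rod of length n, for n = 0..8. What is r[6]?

20

   n    0    1    2    3    4    5    6    7    8
r[n]    0    2    6   10   12   16   20   22   26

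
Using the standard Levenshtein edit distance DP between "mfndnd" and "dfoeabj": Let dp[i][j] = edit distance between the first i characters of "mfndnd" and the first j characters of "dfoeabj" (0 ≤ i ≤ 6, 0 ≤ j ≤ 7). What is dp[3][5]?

4

   ''  d  f  o  e  a  b  j
''  0  1  2  3  4  5  6  7
 m  1  1  2  3  4  5  6  7
 f  2  2  1  2  3  4  5  6
 n  3  3  2  2  3  4  5  6
 d  4  3  3  3  3  4  5  6
 n  5  4  4  4  4  4  5  6
 d  6  5  5  5  5  5  5  6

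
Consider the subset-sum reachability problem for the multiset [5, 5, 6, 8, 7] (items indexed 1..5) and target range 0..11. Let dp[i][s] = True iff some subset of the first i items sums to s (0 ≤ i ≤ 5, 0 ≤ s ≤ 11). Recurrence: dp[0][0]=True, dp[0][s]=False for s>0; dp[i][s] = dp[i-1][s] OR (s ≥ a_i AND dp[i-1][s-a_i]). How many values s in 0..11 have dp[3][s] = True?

i\s   0   1   2   3   4   5   6   7   8   9  10  11
  0   T   F   F   F   F   F   F   F   F   F   F   F
  1   T   F   F   F   F   T   F   F   F   F   F   F
  2   T   F   F   F   F   T   F   F   F   F   T   F
  3   T   F   F   F   F   T   T   F   F   F   T   T
  4   T   F   F   F   F   T   T   F   T   F   T   T
  5   T   F   F   F   F   T   T   T   T   F   T   T

5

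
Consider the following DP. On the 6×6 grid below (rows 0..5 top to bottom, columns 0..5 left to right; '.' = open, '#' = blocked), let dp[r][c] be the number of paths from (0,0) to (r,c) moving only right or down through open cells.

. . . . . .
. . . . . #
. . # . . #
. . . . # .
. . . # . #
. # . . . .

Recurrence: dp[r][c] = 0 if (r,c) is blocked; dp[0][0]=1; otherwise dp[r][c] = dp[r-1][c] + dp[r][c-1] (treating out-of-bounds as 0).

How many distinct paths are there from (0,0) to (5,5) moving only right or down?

r\c   0   1   2   3   4   5
  0   1   1   1   1   1   1
  1   1   2   3   4   5   0
  2   1   3   0   4   9   0
  3   1   4   4   8   0   0
  4   1   5   9   0   0   0
  5   1   0   9   9   9   9

9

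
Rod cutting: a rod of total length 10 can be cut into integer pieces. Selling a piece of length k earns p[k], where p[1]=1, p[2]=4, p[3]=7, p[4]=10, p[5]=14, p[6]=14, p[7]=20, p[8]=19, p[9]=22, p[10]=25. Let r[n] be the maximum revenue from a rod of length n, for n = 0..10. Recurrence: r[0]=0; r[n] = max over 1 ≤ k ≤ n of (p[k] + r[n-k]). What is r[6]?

   n    0    1    2    3    4    5    6    7    8    9   10
r[n]    0    1    4    7   10   14   15   20   21   24   28

15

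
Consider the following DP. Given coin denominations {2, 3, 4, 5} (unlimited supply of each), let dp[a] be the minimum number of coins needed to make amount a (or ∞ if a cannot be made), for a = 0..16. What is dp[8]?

2

 a  0  1  2  3  4  5  6  7  8  9 10 11 12 13 14 15 16
dp  0  -  1  1  1  1  2  2  2  2  2  3  3  3  3  3  4
(- denotes ∞ / unreachable)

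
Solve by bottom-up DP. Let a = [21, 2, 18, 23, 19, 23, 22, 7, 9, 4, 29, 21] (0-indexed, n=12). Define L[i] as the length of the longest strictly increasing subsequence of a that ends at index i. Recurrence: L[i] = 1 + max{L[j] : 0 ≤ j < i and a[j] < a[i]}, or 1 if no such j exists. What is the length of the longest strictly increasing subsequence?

5

   i    0    1    2    3    4    5    6    7    8    9   10   11
a[i]   21    2   18   23   19   23   22    7    9    4   29   21
L[i]    1    1    2    3    3    4    4    2    3    2    5    4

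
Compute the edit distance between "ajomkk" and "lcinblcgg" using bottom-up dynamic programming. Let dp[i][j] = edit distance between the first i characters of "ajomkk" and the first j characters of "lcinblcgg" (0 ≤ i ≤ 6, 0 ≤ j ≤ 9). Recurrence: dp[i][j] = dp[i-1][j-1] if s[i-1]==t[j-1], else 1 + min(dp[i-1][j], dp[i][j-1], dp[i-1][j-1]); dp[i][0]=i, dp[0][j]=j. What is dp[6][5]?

6

   ''  l  c  i  n  b  l  c  g  g
''  0  1  2  3  4  5  6  7  8  9
 a  1  1  2  3  4  5  6  7  8  9
 j  2  2  2  3  4  5  6  7  8  9
 o  3  3  3  3  4  5  6  7  8  9
 m  4  4  4  4  4  5  6  7  8  9
 k  5  5  5  5  5  5  6  7  8  9
 k  6  6  6  6  6  6  6  7  8  9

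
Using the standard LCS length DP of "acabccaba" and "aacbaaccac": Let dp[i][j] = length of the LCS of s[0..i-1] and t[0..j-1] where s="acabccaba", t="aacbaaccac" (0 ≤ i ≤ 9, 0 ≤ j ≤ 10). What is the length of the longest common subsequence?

6

   ''  a  a  c  b  a  a  c  c  a  c
''  0  0  0  0  0  0  0  0  0  0  0
 a  0  1  1  1  1  1  1  1  1  1  1
 c  0  1  1  2  2  2  2  2  2  2  2
 a  0  1  2  2  2  3  3  3  3  3  3
 b  0  1  2  2  3  3  3  3  3  3  3
 c  0  1  2  3  3  3  3  4  4  4  4
 c  0  1  2  3  3  3  3  4  5  5  5
 a  0  1  2  3  3  4  4  4  5  6  6
 b  0  1  2  3  4  4  4  4  5  6  6
 a  0  1  2  3  4  5  5  5  5  6  6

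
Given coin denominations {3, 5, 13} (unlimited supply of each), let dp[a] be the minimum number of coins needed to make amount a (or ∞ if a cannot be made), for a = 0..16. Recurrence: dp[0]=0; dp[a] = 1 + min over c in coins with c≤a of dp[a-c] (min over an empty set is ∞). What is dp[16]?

 a  0  1  2  3  4  5  6  7  8  9 10 11 12 13 14 15 16
dp  0  -  -  1  -  1  2  -  2  3  2  3  4  1  4  3  2
(- denotes ∞ / unreachable)

2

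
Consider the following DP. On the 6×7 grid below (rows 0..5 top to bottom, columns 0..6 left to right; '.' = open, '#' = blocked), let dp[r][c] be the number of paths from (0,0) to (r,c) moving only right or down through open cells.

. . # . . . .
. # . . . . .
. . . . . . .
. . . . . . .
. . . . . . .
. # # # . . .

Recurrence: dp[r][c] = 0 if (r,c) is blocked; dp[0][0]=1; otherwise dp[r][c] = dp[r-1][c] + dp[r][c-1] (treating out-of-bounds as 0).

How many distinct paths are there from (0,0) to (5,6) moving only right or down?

64

r\c   0   1   2   3   4   5   6
  0   1   1   0   0   0   0   0
  1   1   0   0   0   0   0   0
  2   1   1   1   1   1   1   1
  3   1   2   3   4   5   6   7
  4   1   3   6  10  15  21  28
  5   1   0   0   0  15  36  64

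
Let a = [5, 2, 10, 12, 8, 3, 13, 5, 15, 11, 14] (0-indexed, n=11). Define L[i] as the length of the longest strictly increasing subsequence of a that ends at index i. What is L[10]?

5

   i    0    1    2    3    4    5    6    7    8    9   10
a[i]    5    2   10   12    8    3   13    5   15   11   14
L[i]    1    1    2    3    2    2    4    3    5    4    5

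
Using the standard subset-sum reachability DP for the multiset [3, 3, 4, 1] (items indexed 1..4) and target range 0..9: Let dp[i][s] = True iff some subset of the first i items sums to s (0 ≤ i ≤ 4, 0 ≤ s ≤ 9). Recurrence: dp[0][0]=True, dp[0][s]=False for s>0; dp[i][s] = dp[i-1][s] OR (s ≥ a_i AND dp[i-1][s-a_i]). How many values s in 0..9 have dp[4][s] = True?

8

i\s   0   1   2   3   4   5   6   7   8   9
  0   T   F   F   F   F   F   F   F   F   F
  1   T   F   F   T   F   F   F   F   F   F
  2   T   F   F   T   F   F   T   F   F   F
  3   T   F   F   T   T   F   T   T   F   F
  4   T   T   F   T   T   T   T   T   T   F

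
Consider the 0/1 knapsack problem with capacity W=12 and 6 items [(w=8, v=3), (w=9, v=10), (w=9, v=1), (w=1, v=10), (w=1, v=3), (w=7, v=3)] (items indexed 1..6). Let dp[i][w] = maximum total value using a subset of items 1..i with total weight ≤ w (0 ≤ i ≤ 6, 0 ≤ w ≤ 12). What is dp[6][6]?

13

i\w   0   1   2   3   4   5   6   7   8   9  10  11  12
  0   0   0   0   0   0   0   0   0   0   0   0   0   0
  1   0   0   0   0   0   0   0   0   3   3   3   3   3
  2   0   0   0   0   0   0   0   0   3  10  10  10  10
  3   0   0   0   0   0   0   0   0   3  10  10  10  10
  4   0  10  10  10  10  10  10  10  10  13  20  20  20
  5   0  10  13  13  13  13  13  13  13  13  20  23  23
  6   0  10  13  13  13  13  13  13  13  16  20  23  23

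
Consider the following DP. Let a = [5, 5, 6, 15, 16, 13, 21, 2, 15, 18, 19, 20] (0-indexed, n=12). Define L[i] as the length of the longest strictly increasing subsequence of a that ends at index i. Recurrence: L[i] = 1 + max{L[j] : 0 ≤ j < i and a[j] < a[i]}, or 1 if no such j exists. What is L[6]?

5

   i    0    1    2    3    4    5    6    7    8    9   10   11
a[i]    5    5    6   15   16   13   21    2   15   18   19   20
L[i]    1    1    2    3    4    3    5    1    4    5    6    7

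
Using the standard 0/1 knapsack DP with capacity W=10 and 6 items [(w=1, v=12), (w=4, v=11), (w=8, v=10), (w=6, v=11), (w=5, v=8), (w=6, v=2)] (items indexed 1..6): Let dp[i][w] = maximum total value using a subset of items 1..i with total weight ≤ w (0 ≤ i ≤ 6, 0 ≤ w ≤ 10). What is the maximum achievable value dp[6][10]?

31

i\w   0   1   2   3   4   5   6   7   8   9  10
  0   0   0   0   0   0   0   0   0   0   0   0
  1   0  12  12  12  12  12  12  12  12  12  12
  2   0  12  12  12  12  23  23  23  23  23  23
  3   0  12  12  12  12  23  23  23  23  23  23
  4   0  12  12  12  12  23  23  23  23  23  23
  5   0  12  12  12  12  23  23  23  23  23  31
  6   0  12  12  12  12  23  23  23  23  23  31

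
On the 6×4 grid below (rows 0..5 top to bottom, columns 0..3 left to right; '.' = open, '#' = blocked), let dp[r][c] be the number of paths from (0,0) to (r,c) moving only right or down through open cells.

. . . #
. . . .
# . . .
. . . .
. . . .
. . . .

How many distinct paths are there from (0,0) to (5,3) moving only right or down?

r\c   0   1   2   3
  0   1   1   1   0
  1   1   2   3   3
  2   0   2   5   8
  3   0   2   7  15
  4   0   2   9  24
  5   0   2  11  35

35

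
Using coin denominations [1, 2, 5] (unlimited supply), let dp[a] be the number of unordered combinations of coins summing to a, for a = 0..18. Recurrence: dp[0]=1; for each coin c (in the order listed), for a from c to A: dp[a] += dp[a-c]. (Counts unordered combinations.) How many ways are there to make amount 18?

24

after  coin     0     1     2     3     4     5     6     7     8     9    10    11    12    13    14    15    16    17    18
          1     1     1     1     1     1     1     1     1     1     1     1     1     1     1     1     1     1     1     1
          2     1     1     2     2     3     3     4     4     5     5     6     6     7     7     8     8     9     9    10
          5     1     1     2     2     3     4     5     6     7     8    10    11    13    14    16    18    20    22    24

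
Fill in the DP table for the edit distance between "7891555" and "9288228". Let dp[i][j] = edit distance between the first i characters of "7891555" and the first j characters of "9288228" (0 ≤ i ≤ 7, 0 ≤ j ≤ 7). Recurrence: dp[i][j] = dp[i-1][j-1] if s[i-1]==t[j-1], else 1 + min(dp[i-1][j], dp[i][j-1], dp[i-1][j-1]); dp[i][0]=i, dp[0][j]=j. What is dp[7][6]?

   ''  9  2  8  8  2  2  8
''  0  1  2  3  4  5  6  7
 7  1  1  2  3  4  5  6  7
 8  2  2  2  2  3  4  5  6
 9  3  2  3  3  3  4  5  6
 1  4  3  3  4  4  4  5  6
 5  5  4  4  4  5  5  5  6
 5  6  5  5  5  5  6  6  6
 5  7  6  6  6  6  6  7  7

7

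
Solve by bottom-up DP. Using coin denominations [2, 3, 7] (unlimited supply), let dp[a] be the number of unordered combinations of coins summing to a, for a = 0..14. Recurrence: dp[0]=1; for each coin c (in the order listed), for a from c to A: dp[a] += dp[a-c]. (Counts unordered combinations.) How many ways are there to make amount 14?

5

after  coin     0     1     2     3     4     5     6     7     8     9    10    11    12    13    14
          2     1     0     1     0     1     0     1     0     1     0     1     0     1     0     1
          3     1     0     1     1     1     1     2     1     2     2     2     2     3     2     3
          7     1     0     1     1     1     1     2     2     2     3     3     3     4     4     5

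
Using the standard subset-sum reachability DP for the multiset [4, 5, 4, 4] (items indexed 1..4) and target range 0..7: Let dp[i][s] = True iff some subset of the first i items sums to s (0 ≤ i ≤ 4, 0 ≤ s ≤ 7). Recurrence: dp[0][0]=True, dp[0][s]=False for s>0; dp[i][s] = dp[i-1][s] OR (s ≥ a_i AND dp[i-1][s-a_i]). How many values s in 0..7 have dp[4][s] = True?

i\s   0   1   2   3   4   5   6   7
  0   T   F   F   F   F   F   F   F
  1   T   F   F   F   T   F   F   F
  2   T   F   F   F   T   T   F   F
  3   T   F   F   F   T   T   F   F
  4   T   F   F   F   T   T   F   F

3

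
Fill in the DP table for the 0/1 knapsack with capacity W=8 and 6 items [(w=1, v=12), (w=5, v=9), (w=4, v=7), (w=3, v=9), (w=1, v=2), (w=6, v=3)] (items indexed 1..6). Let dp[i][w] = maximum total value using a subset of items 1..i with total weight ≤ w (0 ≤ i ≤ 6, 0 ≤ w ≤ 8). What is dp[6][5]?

23

i\w   0   1   2   3   4   5   6   7   8
  0   0   0   0   0   0   0   0   0   0
  1   0  12  12  12  12  12  12  12  12
  2   0  12  12  12  12  12  21  21  21
  3   0  12  12  12  12  19  21  21  21
  4   0  12  12  12  21  21  21  21  28
  5   0  12  14  14  21  23  23  23  28
  6   0  12  14  14  21  23  23  23  28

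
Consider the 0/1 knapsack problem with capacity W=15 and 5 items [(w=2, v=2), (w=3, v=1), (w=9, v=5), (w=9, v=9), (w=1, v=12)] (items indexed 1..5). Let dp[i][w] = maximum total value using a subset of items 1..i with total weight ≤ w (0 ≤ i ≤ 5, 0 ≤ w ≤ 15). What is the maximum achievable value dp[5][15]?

i\w   0   1   2   3   4   5   6   7   8   9  10  11  12  13  14  15
  0   0   0   0   0   0   0   0   0   0   0   0   0   0   0   0   0
  1   0   0   2   2   2   2   2   2   2   2   2   2   2   2   2   2
  2   0   0   2   2   2   3   3   3   3   3   3   3   3   3   3   3
  3   0   0   2   2   2   3   3   3   3   5   5   7   7   7   8   8
  4   0   0   2   2   2   3   3   3   3   9   9  11  11  11  12  12
  5   0  12  12  14  14  14  15  15  15  15  21  21  23  23  23  24

24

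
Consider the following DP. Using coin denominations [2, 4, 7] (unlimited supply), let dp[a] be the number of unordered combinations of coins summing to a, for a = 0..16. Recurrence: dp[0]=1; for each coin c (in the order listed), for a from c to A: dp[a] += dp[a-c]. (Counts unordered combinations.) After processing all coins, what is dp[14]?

after  coin     0     1     2     3     4     5     6     7     8     9    10    11    12    13    14    15    16
          2     1     0     1     0     1     0     1     0     1     0     1     0     1     0     1     0     1
          4     1     0     1     0     2     0     2     0     3     0     3     0     4     0     4     0     5
          7     1     0     1     0     2     0     2     1     3     1     3     2     4     2     5     3     6

5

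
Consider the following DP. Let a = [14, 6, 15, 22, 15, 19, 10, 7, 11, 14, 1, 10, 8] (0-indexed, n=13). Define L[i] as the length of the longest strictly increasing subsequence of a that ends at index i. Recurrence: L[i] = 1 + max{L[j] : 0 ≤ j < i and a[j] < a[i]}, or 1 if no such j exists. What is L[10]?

1

   i    0    1    2    3    4    5    6    7    8    9   10   11   12
a[i]   14    6   15   22   15   19   10    7   11   14    1   10    8
L[i]    1    1    2    3    2    3    2    2    3    4    1    3    3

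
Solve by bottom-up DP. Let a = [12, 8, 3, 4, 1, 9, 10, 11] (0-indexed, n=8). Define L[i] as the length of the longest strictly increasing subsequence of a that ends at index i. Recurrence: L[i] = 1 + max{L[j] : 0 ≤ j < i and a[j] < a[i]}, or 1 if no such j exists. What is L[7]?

5

   i    0    1    2    3    4    5    6    7
a[i]   12    8    3    4    1    9   10   11
L[i]    1    1    1    2    1    3    4    5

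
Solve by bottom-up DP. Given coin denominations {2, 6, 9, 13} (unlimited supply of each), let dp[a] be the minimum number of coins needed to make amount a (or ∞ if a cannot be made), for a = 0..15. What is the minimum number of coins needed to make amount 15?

 a  0  1  2  3  4  5  6  7  8  9 10 11 12 13 14 15
dp  0  -  1  -  2  -  1  -  2  1  3  2  2  1  3  2
(- denotes ∞ / unreachable)

2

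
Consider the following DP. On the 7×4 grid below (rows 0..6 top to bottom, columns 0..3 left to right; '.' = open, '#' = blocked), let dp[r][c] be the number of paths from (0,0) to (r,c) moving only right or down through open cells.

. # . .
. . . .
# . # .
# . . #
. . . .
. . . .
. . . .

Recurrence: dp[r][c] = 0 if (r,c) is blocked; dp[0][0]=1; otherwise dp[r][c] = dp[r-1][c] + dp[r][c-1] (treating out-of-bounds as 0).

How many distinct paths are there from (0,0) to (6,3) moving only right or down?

r\c   0   1   2   3
  0   1   0   0   0
  1   1   1   1   1
  2   0   1   0   1
  3   0   1   1   0
  4   0   1   2   2
  5   0   1   3   5
  6   0   1   4   9

9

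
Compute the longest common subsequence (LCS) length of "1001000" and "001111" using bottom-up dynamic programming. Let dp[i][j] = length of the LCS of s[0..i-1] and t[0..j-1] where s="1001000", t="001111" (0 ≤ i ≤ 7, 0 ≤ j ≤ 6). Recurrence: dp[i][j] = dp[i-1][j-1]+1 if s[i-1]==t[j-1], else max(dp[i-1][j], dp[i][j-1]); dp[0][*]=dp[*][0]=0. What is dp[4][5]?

3

   ''  0  0  1  1  1  1
''  0  0  0  0  0  0  0
 1  0  0  0  1  1  1  1
 0  0  1  1  1  1  1  1
 0  0  1  2  2  2  2  2
 1  0  1  2  3  3  3  3
 0  0  1  2  3  3  3  3
 0  0  1  2  3  3  3  3
 0  0  1  2  3  3  3  3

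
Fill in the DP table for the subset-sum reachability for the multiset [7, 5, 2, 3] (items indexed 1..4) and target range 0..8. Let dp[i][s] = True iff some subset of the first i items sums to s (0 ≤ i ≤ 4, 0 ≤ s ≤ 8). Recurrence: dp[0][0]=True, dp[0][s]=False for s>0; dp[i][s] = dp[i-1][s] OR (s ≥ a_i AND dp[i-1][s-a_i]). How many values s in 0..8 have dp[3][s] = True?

4

i\s   0   1   2   3   4   5   6   7   8
  0   T   F   F   F   F   F   F   F   F
  1   T   F   F   F   F   F   F   T   F
  2   T   F   F   F   F   T   F   T   F
  3   T   F   T   F   F   T   F   T   F
  4   T   F   T   T   F   T   F   T   T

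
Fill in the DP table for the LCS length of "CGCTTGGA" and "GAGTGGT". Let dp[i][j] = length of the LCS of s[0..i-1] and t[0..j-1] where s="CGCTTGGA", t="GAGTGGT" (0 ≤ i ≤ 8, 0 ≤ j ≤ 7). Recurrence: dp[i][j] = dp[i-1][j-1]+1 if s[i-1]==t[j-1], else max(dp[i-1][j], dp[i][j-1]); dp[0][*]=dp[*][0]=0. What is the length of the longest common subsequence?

4

   ''  G  A  G  T  G  G  T
''  0  0  0  0  0  0  0  0
 C  0  0  0  0  0  0  0  0
 G  0  1  1  1  1  1  1  1
 C  0  1  1  1  1  1  1  1
 T  0  1  1  1  2  2  2  2
 T  0  1  1  1  2  2  2  3
 G  0  1  1  2  2  3  3  3
 G  0  1  1  2  2  3  4  4
 A  0  1  2  2  2  3  4  4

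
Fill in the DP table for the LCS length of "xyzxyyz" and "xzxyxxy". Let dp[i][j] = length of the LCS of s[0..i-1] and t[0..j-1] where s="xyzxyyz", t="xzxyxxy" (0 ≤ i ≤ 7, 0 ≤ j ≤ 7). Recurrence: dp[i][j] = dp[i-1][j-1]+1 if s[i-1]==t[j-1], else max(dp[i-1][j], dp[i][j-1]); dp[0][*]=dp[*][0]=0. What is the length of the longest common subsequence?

   ''  x  z  x  y  x  x  y
''  0  0  0  0  0  0  0  0
 x  0  1  1  1  1  1  1  1
 y  0  1  1  1  2  2  2  2
 z  0  1  2  2  2  2  2  2
 x  0  1  2  3  3  3  3  3
 y  0  1  2  3  4  4  4  4
 y  0  1  2  3  4  4  4  5
 z  0  1  2  3  4  4  4  5

5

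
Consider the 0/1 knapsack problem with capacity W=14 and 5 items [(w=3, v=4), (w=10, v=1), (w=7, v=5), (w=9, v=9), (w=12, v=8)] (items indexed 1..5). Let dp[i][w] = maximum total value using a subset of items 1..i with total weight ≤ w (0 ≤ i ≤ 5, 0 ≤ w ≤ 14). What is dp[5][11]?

9

i\w   0   1   2   3   4   5   6   7   8   9  10  11  12  13  14
  0   0   0   0   0   0   0   0   0   0   0   0   0   0   0   0
  1   0   0   0   4   4   4   4   4   4   4   4   4   4   4   4
  2   0   0   0   4   4   4   4   4   4   4   4   4   4   5   5
  3   0   0   0   4   4   4   4   5   5   5   9   9   9   9   9
  4   0   0   0   4   4   4   4   5   5   9   9   9  13  13  13
  5   0   0   0   4   4   4   4   5   5   9   9   9  13  13  13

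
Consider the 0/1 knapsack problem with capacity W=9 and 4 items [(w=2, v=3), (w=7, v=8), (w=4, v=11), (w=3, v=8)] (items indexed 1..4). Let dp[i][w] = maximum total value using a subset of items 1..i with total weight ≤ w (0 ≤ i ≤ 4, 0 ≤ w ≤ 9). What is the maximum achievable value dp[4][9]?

22

i\w   0   1   2   3   4   5   6   7   8   9
  0   0   0   0   0   0   0   0   0   0   0
  1   0   0   3   3   3   3   3   3   3   3
  2   0   0   3   3   3   3   3   8   8  11
  3   0   0   3   3  11  11  14  14  14  14
  4   0   0   3   8  11  11  14  19  19  22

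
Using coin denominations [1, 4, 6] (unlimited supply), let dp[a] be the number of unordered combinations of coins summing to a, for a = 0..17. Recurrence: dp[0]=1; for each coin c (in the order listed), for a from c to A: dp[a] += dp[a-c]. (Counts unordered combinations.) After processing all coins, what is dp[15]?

8

after  coin     0     1     2     3     4     5     6     7     8     9    10    11    12    13    14    15    16    17
          1     1     1     1     1     1     1     1     1     1     1     1     1     1     1     1     1     1     1
          4     1     1     1     1     2     2     2     2     3     3     3     3     4     4     4     4     5     5
          6     1     1     1     1     2     2     3     3     4     4     5     5     7     7     8     8    10    10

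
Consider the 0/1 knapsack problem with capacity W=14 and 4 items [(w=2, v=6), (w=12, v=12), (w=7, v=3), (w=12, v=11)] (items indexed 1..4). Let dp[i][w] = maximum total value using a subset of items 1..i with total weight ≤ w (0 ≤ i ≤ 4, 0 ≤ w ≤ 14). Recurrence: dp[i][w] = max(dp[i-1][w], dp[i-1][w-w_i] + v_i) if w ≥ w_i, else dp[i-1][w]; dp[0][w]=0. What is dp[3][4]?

6

i\w   0   1   2   3   4   5   6   7   8   9  10  11  12  13  14
  0   0   0   0   0   0   0   0   0   0   0   0   0   0   0   0
  1   0   0   6   6   6   6   6   6   6   6   6   6   6   6   6
  2   0   0   6   6   6   6   6   6   6   6   6   6  12  12  18
  3   0   0   6   6   6   6   6   6   6   9   9   9  12  12  18
  4   0   0   6   6   6   6   6   6   6   9   9   9  12  12  18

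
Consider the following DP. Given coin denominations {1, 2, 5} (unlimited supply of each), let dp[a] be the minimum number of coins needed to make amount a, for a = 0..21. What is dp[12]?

3

 a  0  1  2  3  4  5  6  7  8  9 10 11 12 13 14 15 16 17 18 19 20 21
dp  0  1  1  2  2  1  2  2  3  3  2  3  3  4  4  3  4  4  5  5  4  5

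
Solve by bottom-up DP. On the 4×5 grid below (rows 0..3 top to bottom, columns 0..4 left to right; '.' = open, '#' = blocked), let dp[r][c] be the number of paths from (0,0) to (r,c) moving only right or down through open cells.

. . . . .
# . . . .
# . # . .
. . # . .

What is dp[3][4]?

10

r\c   0   1   2   3   4
  0   1   1   1   1   1
  1   0   1   2   3   4
  2   0   1   0   3   7
  3   0   1   0   3  10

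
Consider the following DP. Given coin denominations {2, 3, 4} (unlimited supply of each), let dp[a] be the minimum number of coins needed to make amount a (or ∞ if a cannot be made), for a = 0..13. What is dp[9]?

3

 a  0  1  2  3  4  5  6  7  8  9 10 11 12 13
dp  0  -  1  1  1  2  2  2  2  3  3  3  3  4
(- denotes ∞ / unreachable)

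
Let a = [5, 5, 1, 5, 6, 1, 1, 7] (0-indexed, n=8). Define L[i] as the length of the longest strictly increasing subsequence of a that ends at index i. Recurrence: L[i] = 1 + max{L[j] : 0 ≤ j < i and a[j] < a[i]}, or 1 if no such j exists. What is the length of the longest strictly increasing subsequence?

   i    0    1    2    3    4    5    6    7
a[i]    5    5    1    5    6    1    1    7
L[i]    1    1    1    2    3    1    1    4

4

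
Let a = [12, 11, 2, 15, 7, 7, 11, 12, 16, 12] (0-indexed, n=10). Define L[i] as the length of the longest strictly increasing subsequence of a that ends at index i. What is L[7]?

   i    0    1    2    3    4    5    6    7    8    9
a[i]   12   11    2   15    7    7   11   12   16   12
L[i]    1    1    1    2    2    2    3    4    5    4

4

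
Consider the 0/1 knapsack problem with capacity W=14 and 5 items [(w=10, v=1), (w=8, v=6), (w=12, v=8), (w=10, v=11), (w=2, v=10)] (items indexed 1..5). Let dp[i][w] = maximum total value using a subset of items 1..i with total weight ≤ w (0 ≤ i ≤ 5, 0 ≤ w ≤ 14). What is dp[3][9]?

i\w   0   1   2   3   4   5   6   7   8   9  10  11  12  13  14
  0   0   0   0   0   0   0   0   0   0   0   0   0   0   0   0
  1   0   0   0   0   0   0   0   0   0   0   1   1   1   1   1
  2   0   0   0   0   0   0   0   0   6   6   6   6   6   6   6
  3   0   0   0   0   0   0   0   0   6   6   6   6   8   8   8
  4   0   0   0   0   0   0   0   0   6   6  11  11  11  11  11
  5   0   0  10  10  10  10  10  10  10  10  16  16  21  21  21

6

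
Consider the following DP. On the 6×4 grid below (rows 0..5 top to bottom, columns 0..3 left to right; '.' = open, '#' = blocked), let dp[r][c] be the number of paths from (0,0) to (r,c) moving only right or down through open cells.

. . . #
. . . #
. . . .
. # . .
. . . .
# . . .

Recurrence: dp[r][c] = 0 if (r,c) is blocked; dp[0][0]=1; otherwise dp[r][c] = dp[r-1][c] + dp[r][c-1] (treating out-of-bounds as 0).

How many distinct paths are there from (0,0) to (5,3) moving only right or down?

27

r\c   0   1   2   3
  0   1   1   1   0
  1   1   2   3   0
  2   1   3   6   6
  3   1   0   6  12
  4   1   1   7  19
  5   0   1   8  27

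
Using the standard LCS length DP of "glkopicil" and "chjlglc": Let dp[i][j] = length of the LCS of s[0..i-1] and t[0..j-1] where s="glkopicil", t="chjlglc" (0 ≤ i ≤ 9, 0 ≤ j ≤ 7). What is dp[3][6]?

   ''  c  h  j  l  g  l  c
''  0  0  0  0  0  0  0  0
 g  0  0  0  0  0  1  1  1
 l  0  0  0  0  1  1  2  2
 k  0  0  0  0  1  1  2  2
 o  0  0  0  0  1  1  2  2
 p  0  0  0  0  1  1  2  2
 i  0  0  0  0  1  1  2  2
 c  0  1  1  1  1  1  2  3
 i  0  1  1  1  1  1  2  3
 l  0  1  1  1  2  2  2  3

2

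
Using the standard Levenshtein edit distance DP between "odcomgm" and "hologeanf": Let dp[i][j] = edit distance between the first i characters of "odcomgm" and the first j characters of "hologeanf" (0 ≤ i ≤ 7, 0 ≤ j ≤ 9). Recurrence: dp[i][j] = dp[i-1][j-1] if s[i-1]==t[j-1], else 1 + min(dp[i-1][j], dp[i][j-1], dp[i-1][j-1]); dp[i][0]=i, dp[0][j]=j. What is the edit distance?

8

   ''  h  o  l  o  g  e  a  n  f
''  0  1  2  3  4  5  6  7  8  9
 o  1  1  1  2  3  4  5  6  7  8
 d  2  2  2  2  3  4  5  6  7  8
 c  3  3  3  3  3  4  5  6  7  8
 o  4  4  3  4  3  4  5  6  7  8
 m  5  5  4  4  4  4  5  6  7  8
 g  6  6  5  5  5  4  5  6  7  8
 m  7  7  6  6  6  5  5  6  7  8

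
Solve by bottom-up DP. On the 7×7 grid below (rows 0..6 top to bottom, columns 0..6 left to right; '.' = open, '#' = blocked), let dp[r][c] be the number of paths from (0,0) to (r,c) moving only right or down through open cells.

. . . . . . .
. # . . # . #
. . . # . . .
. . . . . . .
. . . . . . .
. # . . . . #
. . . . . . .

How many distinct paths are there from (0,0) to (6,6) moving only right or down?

112

r\c   0   1   2   3   4   5   6
  0   1   1   1   1   1   1   1
  1   1   0   1   2   0   1   0
  2   1   1   2   0   0   1   1
  3   1   2   4   4   4   5   6
  4   1   3   7  11  15  20  26
  5   1   0   7  18  33  53   0
  6   1   1   8  26  59 112 112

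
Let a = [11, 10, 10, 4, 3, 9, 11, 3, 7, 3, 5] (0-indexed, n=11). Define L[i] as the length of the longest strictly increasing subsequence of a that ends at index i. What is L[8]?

2

   i    0    1    2    3    4    5    6    7    8    9   10
a[i]   11   10   10    4    3    9   11    3    7    3    5
L[i]    1    1    1    1    1    2    3    1    2    1    2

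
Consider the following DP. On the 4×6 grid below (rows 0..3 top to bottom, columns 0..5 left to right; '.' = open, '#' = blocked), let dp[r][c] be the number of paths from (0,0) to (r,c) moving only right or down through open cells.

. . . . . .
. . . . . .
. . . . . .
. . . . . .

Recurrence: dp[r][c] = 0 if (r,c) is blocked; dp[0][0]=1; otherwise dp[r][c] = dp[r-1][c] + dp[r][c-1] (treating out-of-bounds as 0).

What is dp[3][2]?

r\c   0   1   2   3   4   5
  0   1   1   1   1   1   1
  1   1   2   3   4   5   6
  2   1   3   6  10  15  21
  3   1   4  10  20  35  56

10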